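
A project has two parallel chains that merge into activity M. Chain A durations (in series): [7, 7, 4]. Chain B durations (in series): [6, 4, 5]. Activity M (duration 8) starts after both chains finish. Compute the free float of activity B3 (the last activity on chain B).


ES(B3) = sum of predecessors on chain B = 10
EF(B3) = ES + duration = 10 + 5 = 15
Successor of B3 is M. ES(M) = max(sum(A), sum(B)) = max(18, 15) = 18
Free float = ES(successor) - EF(current) = 18 - 15 = 3

3


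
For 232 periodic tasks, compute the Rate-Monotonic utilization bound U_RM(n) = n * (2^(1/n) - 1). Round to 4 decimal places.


Compute 2^(1/232) = 1.0029921710
Subtract 1: 1.0029921710 - 1 = 0.0029921710
Multiply by n: 232 * 0.0029921710 = 0.6941836720
Round to 4 dp: 0.6942

0.6942


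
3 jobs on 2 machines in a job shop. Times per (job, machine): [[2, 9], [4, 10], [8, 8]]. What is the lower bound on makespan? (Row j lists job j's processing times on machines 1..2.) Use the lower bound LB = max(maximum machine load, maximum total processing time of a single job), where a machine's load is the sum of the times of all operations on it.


Machine loads:
  Machine 1: 2 + 4 + 8 = 14
  Machine 2: 9 + 10 + 8 = 27
Max machine load = 27
Job totals:
  Job 1: 11
  Job 2: 14
  Job 3: 16
Max job total = 16
Lower bound = max(27, 16) = 27

27


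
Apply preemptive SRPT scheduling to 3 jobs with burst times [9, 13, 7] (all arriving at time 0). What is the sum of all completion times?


Since all jobs arrive at t=0, SRPT equals SPT ordering.
SPT order: [7, 9, 13]
Completion times:
  Job 1: p=7, C=7
  Job 2: p=9, C=16
  Job 3: p=13, C=29
Total completion time = 7 + 16 + 29 = 52

52


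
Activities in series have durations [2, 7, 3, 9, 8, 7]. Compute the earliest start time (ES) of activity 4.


Activity 4 starts after activities 1 through 3 complete.
Predecessor durations: [2, 7, 3]
ES = 2 + 7 + 3 = 12

12


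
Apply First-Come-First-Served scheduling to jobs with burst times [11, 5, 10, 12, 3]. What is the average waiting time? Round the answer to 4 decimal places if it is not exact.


FCFS order (as given): [11, 5, 10, 12, 3]
Waiting times:
  Job 1: wait = 0
  Job 2: wait = 11
  Job 3: wait = 16
  Job 4: wait = 26
  Job 5: wait = 38
Sum of waiting times = 91
Average waiting time = 91/5 = 18.2

18.2


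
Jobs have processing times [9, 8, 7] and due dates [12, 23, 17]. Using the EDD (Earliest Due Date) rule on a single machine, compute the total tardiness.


Sort by due date (EDD order): [(9, 12), (7, 17), (8, 23)]
Compute completion times and tardiness:
  Job 1: p=9, d=12, C=9, tardiness=max(0,9-12)=0
  Job 2: p=7, d=17, C=16, tardiness=max(0,16-17)=0
  Job 3: p=8, d=23, C=24, tardiness=max(0,24-23)=1
Total tardiness = 1

1


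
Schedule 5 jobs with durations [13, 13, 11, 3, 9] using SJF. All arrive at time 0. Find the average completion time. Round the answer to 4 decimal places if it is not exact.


SJF order (ascending): [3, 9, 11, 13, 13]
Completion times:
  Job 1: burst=3, C=3
  Job 2: burst=9, C=12
  Job 3: burst=11, C=23
  Job 4: burst=13, C=36
  Job 5: burst=13, C=49
Average completion = 123/5 = 24.6

24.6


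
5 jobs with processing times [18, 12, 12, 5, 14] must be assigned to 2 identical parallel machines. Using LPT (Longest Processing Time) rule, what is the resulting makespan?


Sort jobs in decreasing order (LPT): [18, 14, 12, 12, 5]
Assign each job to the least loaded machine:
  Machine 1: jobs [18, 12], load = 30
  Machine 2: jobs [14, 12, 5], load = 31
Makespan = max load = 31

31


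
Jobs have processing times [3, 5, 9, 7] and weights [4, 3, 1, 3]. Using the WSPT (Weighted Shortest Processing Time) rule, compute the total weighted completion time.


Compute p/w ratios and sort ascending (WSPT): [(3, 4), (5, 3), (7, 3), (9, 1)]
Compute weighted completion times:
  Job (p=3,w=4): C=3, w*C=4*3=12
  Job (p=5,w=3): C=8, w*C=3*8=24
  Job (p=7,w=3): C=15, w*C=3*15=45
  Job (p=9,w=1): C=24, w*C=1*24=24
Total weighted completion time = 105

105


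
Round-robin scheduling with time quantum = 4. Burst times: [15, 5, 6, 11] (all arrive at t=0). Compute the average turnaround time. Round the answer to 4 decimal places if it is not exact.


Time quantum = 4
Execution trace:
  J1 runs 4 units, time = 4
  J2 runs 4 units, time = 8
  J3 runs 4 units, time = 12
  J4 runs 4 units, time = 16
  J1 runs 4 units, time = 20
  J2 runs 1 units, time = 21
  J3 runs 2 units, time = 23
  J4 runs 4 units, time = 27
  J1 runs 4 units, time = 31
  J4 runs 3 units, time = 34
  J1 runs 3 units, time = 37
Finish times: [37, 21, 23, 34]
Average turnaround = 115/4 = 28.75

28.75


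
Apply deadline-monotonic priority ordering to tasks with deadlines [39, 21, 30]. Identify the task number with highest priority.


Sort tasks by relative deadline (ascending):
  Task 2: deadline = 21
  Task 3: deadline = 30
  Task 1: deadline = 39
Priority order (highest first): [2, 3, 1]
Highest priority task = 2

2


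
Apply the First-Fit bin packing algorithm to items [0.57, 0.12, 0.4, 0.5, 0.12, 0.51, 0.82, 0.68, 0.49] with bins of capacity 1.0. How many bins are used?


Place items sequentially using First-Fit:
  Item 0.57 -> new Bin 1
  Item 0.12 -> Bin 1 (now 0.69)
  Item 0.4 -> new Bin 2
  Item 0.5 -> Bin 2 (now 0.9)
  Item 0.12 -> Bin 1 (now 0.81)
  Item 0.51 -> new Bin 3
  Item 0.82 -> new Bin 4
  Item 0.68 -> new Bin 5
  Item 0.49 -> Bin 3 (now 1.0)
Total bins used = 5

5


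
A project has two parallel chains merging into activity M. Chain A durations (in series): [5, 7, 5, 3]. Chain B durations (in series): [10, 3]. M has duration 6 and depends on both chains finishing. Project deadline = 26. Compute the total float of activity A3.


Forward pass: ES(A3) = sum of predecessors on chain A = 12
EF = ES + duration = 12 + 5 = 17
Backward pass: LF(M) = deadline = 26; LS(M) = 26 - 6 = 20
LF(A3) = LS(M) - sum(successors on chain A) = 20 - 3 = 17
LS = LF - duration = 17 - 5 = 12
Total float = LS - ES = 12 - 12 = 0

0


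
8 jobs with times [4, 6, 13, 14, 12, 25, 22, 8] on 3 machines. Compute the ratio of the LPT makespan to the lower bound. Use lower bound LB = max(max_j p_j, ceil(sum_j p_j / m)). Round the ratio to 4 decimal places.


LPT order: [25, 22, 14, 13, 12, 8, 6, 4]
Machine loads after assignment: [37, 34, 33]
LPT makespan = 37
Lower bound = max(max_job, ceil(total/3)) = max(25, 35) = 35
Ratio = 37 / 35 = 1.0571

1.0571


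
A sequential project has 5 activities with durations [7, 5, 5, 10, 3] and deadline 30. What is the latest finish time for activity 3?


LF(activity 3) = deadline - sum of successor durations
Successors: activities 4 through 5 with durations [10, 3]
Sum of successor durations = 13
LF = 30 - 13 = 17

17


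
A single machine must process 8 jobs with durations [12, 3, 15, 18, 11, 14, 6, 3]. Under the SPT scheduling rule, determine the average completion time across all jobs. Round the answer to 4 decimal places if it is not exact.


Sort jobs by processing time (SPT order): [3, 3, 6, 11, 12, 14, 15, 18]
Compute completion times sequentially:
  Job 1: processing = 3, completes at 3
  Job 2: processing = 3, completes at 6
  Job 3: processing = 6, completes at 12
  Job 4: processing = 11, completes at 23
  Job 5: processing = 12, completes at 35
  Job 6: processing = 14, completes at 49
  Job 7: processing = 15, completes at 64
  Job 8: processing = 18, completes at 82
Sum of completion times = 274
Average completion time = 274/8 = 34.25

34.25


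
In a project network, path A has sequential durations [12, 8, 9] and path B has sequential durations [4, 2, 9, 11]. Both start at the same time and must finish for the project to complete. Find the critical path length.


Path A total = 12 + 8 + 9 = 29
Path B total = 4 + 2 + 9 + 11 = 26
Critical path = longest path = max(29, 26) = 29

29


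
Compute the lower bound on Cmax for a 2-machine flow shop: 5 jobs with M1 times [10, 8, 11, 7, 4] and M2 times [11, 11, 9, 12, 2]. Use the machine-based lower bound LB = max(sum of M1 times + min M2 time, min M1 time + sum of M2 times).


LB1 = sum(M1 times) + min(M2 times) = 40 + 2 = 42
LB2 = min(M1 times) + sum(M2 times) = 4 + 45 = 49
Lower bound = max(LB1, LB2) = max(42, 49) = 49

49


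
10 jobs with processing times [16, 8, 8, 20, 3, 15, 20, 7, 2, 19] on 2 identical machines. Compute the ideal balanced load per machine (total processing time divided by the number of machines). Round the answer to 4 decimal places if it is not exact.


Total processing time = 16 + 8 + 8 + 20 + 3 + 15 + 20 + 7 + 2 + 19 = 118
Number of machines = 2
Ideal balanced load = 118 / 2 = 59.0

59.0


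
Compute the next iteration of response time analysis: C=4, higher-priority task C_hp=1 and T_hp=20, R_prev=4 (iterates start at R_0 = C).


R_next = C + ceil(R_prev / T_hp) * C_hp
ceil(4 / 20) = ceil(0.2) = 1
Interference = 1 * 1 = 1
R_next = 4 + 1 = 5

5


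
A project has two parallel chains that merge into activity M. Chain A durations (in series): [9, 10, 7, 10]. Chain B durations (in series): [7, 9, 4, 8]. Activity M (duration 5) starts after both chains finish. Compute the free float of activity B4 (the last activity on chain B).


ES(B4) = sum of predecessors on chain B = 20
EF(B4) = ES + duration = 20 + 8 = 28
Successor of B4 is M. ES(M) = max(sum(A), sum(B)) = max(36, 28) = 36
Free float = ES(successor) - EF(current) = 36 - 28 = 8

8


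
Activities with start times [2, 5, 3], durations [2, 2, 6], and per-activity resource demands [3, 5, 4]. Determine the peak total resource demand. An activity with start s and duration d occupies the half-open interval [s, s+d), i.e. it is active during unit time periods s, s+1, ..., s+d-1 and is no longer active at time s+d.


Each activity i is active on [start_i, start_i + duration_i).
Compute total resource usage per time slot:
  t=0: active resources = [], total = 0
  t=1: active resources = [], total = 0
  t=2: active resources = [3], total = 3
  t=3: active resources = [3, 4], total = 7
  t=4: active resources = [4], total = 4
  t=5: active resources = [5, 4], total = 9
  t=6: active resources = [5, 4], total = 9
  t=7: active resources = [4], total = 4
  t=8: active resources = [4], total = 4
Peak resource demand = 9

9


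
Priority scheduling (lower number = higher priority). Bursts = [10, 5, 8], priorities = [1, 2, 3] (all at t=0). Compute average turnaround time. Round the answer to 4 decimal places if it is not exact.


Sort by priority (ascending = highest first):
Order: [(1, 10), (2, 5), (3, 8)]
Completion times:
  Priority 1, burst=10, C=10
  Priority 2, burst=5, C=15
  Priority 3, burst=8, C=23
Average turnaround = 48/3 = 16.0

16.0


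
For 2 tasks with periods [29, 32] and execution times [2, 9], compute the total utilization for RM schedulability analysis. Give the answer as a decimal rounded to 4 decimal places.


Compute individual utilizations (exact fractions):
  Task 1: C/T = 2/29 (approx. 0.069)
  Task 2: C/T = 9/32 (approx. 0.2813)
Total utilization U = 2/29 + 9/32 = 325/928
Rounded to 4 decimal places: U = 0.3502
RM (Liu & Layland) bound for 2 tasks = 0.828427; compare with U = 325/928 (approx. 0.350216)
U <= bound, so schedulable by RM sufficient condition.

0.3502


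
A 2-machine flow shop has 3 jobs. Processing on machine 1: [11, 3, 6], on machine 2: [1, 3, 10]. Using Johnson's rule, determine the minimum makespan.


Apply Johnson's rule:
  Group 1 (a <= b): [(2, 3, 3), (3, 6, 10)]
  Group 2 (a > b): [(1, 11, 1)]
Optimal job order: [2, 3, 1]
Schedule:
  Job 2: M1 done at 3, M2 done at 6
  Job 3: M1 done at 9, M2 done at 19
  Job 1: M1 done at 20, M2 done at 21
Makespan = 21

21


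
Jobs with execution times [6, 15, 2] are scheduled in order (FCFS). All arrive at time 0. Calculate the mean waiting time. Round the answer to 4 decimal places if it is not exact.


FCFS order (as given): [6, 15, 2]
Waiting times:
  Job 1: wait = 0
  Job 2: wait = 6
  Job 3: wait = 21
Sum of waiting times = 27
Average waiting time = 27/3 = 9.0

9.0


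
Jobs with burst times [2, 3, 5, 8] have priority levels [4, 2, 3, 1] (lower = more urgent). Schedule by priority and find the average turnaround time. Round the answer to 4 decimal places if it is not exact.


Sort by priority (ascending = highest first):
Order: [(1, 8), (2, 3), (3, 5), (4, 2)]
Completion times:
  Priority 1, burst=8, C=8
  Priority 2, burst=3, C=11
  Priority 3, burst=5, C=16
  Priority 4, burst=2, C=18
Average turnaround = 53/4 = 13.25

13.25


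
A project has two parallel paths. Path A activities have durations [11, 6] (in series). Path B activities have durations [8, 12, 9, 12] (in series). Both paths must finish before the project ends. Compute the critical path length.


Path A total = 11 + 6 = 17
Path B total = 8 + 12 + 9 + 12 = 41
Critical path = longest path = max(17, 41) = 41

41


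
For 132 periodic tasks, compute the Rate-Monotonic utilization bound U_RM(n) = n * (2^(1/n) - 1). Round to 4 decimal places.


Compute 2^(1/132) = 1.0052649263
Subtract 1: 1.0052649263 - 1 = 0.0052649263
Multiply by n: 132 * 0.0052649263 = 0.6949702716
Round to 4 dp: 0.6950

0.6950


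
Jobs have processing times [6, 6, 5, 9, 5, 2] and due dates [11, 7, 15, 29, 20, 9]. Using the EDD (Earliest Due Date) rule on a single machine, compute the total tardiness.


Sort by due date (EDD order): [(6, 7), (2, 9), (6, 11), (5, 15), (5, 20), (9, 29)]
Compute completion times and tardiness:
  Job 1: p=6, d=7, C=6, tardiness=max(0,6-7)=0
  Job 2: p=2, d=9, C=8, tardiness=max(0,8-9)=0
  Job 3: p=6, d=11, C=14, tardiness=max(0,14-11)=3
  Job 4: p=5, d=15, C=19, tardiness=max(0,19-15)=4
  Job 5: p=5, d=20, C=24, tardiness=max(0,24-20)=4
  Job 6: p=9, d=29, C=33, tardiness=max(0,33-29)=4
Total tardiness = 15

15


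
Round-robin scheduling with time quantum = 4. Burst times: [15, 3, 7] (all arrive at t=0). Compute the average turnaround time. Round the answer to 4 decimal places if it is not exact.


Time quantum = 4
Execution trace:
  J1 runs 4 units, time = 4
  J2 runs 3 units, time = 7
  J3 runs 4 units, time = 11
  J1 runs 4 units, time = 15
  J3 runs 3 units, time = 18
  J1 runs 4 units, time = 22
  J1 runs 3 units, time = 25
Finish times: [25, 7, 18]
Average turnaround = 50/3 = 16.6667

16.6667


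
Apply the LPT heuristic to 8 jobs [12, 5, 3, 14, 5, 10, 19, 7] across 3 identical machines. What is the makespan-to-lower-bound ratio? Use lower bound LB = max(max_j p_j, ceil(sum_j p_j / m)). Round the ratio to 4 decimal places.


LPT order: [19, 14, 12, 10, 7, 5, 5, 3]
Machine loads after assignment: [24, 26, 25]
LPT makespan = 26
Lower bound = max(max_job, ceil(total/3)) = max(19, 25) = 25
Ratio = 26 / 25 = 1.04

1.04


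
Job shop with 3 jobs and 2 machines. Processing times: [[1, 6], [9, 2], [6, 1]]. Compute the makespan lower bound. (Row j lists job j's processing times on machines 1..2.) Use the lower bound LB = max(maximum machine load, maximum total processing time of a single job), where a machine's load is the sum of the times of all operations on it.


Machine loads:
  Machine 1: 1 + 9 + 6 = 16
  Machine 2: 6 + 2 + 1 = 9
Max machine load = 16
Job totals:
  Job 1: 7
  Job 2: 11
  Job 3: 7
Max job total = 11
Lower bound = max(16, 11) = 16

16


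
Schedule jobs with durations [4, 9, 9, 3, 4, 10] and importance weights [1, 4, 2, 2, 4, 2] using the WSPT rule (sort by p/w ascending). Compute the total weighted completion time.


Compute p/w ratios and sort ascending (WSPT): [(4, 4), (3, 2), (9, 4), (4, 1), (9, 2), (10, 2)]
Compute weighted completion times:
  Job (p=4,w=4): C=4, w*C=4*4=16
  Job (p=3,w=2): C=7, w*C=2*7=14
  Job (p=9,w=4): C=16, w*C=4*16=64
  Job (p=4,w=1): C=20, w*C=1*20=20
  Job (p=9,w=2): C=29, w*C=2*29=58
  Job (p=10,w=2): C=39, w*C=2*39=78
Total weighted completion time = 250

250


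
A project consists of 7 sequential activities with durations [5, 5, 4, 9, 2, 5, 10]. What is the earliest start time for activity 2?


Activity 2 starts after activities 1 through 1 complete.
Predecessor durations: [5]
ES = 5 = 5

5


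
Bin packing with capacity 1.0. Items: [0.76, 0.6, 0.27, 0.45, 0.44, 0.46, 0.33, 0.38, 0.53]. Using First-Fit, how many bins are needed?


Place items sequentially using First-Fit:
  Item 0.76 -> new Bin 1
  Item 0.6 -> new Bin 2
  Item 0.27 -> Bin 2 (now 0.87)
  Item 0.45 -> new Bin 3
  Item 0.44 -> Bin 3 (now 0.89)
  Item 0.46 -> new Bin 4
  Item 0.33 -> Bin 4 (now 0.79)
  Item 0.38 -> new Bin 5
  Item 0.53 -> Bin 5 (now 0.91)
Total bins used = 5

5


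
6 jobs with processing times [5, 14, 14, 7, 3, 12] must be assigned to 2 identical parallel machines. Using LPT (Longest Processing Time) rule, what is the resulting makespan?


Sort jobs in decreasing order (LPT): [14, 14, 12, 7, 5, 3]
Assign each job to the least loaded machine:
  Machine 1: jobs [14, 12, 3], load = 29
  Machine 2: jobs [14, 7, 5], load = 26
Makespan = max load = 29

29


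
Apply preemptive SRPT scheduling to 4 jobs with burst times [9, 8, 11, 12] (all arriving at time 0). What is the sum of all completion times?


Since all jobs arrive at t=0, SRPT equals SPT ordering.
SPT order: [8, 9, 11, 12]
Completion times:
  Job 1: p=8, C=8
  Job 2: p=9, C=17
  Job 3: p=11, C=28
  Job 4: p=12, C=40
Total completion time = 8 + 17 + 28 + 40 = 93

93


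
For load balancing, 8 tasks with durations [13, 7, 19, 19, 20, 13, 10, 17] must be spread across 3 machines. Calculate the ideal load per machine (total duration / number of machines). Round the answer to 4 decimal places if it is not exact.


Total processing time = 13 + 7 + 19 + 19 + 20 + 13 + 10 + 17 = 118
Number of machines = 3
Ideal balanced load = 118 / 3 = 39.3333

39.3333


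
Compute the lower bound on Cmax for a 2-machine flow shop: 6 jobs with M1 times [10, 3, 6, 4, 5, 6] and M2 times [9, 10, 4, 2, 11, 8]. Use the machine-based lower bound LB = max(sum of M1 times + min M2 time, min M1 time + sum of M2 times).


LB1 = sum(M1 times) + min(M2 times) = 34 + 2 = 36
LB2 = min(M1 times) + sum(M2 times) = 3 + 44 = 47
Lower bound = max(LB1, LB2) = max(36, 47) = 47

47


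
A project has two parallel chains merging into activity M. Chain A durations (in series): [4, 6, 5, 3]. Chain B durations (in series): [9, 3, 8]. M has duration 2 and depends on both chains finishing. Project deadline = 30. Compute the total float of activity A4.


Forward pass: ES(A4) = sum of predecessors on chain A = 15
EF = ES + duration = 15 + 3 = 18
Backward pass: LF(M) = deadline = 30; LS(M) = 30 - 2 = 28
LF(A4) = LS(M) - sum(successors on chain A) = 28 - 0 = 28
LS = LF - duration = 28 - 3 = 25
Total float = LS - ES = 25 - 15 = 10

10


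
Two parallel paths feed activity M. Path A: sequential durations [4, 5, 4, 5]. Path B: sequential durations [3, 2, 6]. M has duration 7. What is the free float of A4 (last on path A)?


ES(A4) = sum of predecessors on chain A = 13
EF(A4) = ES + duration = 13 + 5 = 18
Successor of A4 is M. ES(M) = max(sum(A), sum(B)) = max(18, 11) = 18
Free float = ES(successor) - EF(current) = 18 - 18 = 0

0


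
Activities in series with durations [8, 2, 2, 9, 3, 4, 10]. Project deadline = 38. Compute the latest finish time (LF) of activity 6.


LF(activity 6) = deadline - sum of successor durations
Successors: activities 7 through 7 with durations [10]
Sum of successor durations = 10
LF = 38 - 10 = 28

28


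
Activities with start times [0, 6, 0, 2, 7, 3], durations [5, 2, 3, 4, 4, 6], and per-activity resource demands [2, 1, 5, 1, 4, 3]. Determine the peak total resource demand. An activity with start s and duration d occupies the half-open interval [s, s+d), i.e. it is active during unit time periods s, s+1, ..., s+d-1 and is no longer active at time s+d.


Each activity i is active on [start_i, start_i + duration_i).
Compute total resource usage per time slot:
  t=0: active resources = [2, 5], total = 7
  t=1: active resources = [2, 5], total = 7
  t=2: active resources = [2, 5, 1], total = 8
  t=3: active resources = [2, 1, 3], total = 6
  t=4: active resources = [2, 1, 3], total = 6
  t=5: active resources = [1, 3], total = 4
  t=6: active resources = [1, 3], total = 4
  t=7: active resources = [1, 4, 3], total = 8
  t=8: active resources = [4, 3], total = 7
  t=9: active resources = [4], total = 4
  t=10: active resources = [4], total = 4
Peak resource demand = 8

8


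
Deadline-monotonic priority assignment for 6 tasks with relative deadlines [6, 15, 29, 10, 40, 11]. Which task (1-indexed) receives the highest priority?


Sort tasks by relative deadline (ascending):
  Task 1: deadline = 6
  Task 4: deadline = 10
  Task 6: deadline = 11
  Task 2: deadline = 15
  Task 3: deadline = 29
  Task 5: deadline = 40
Priority order (highest first): [1, 4, 6, 2, 3, 5]
Highest priority task = 1

1


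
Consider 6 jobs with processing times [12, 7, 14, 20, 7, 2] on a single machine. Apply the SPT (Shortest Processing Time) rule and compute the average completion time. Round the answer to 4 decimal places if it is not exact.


Sort jobs by processing time (SPT order): [2, 7, 7, 12, 14, 20]
Compute completion times sequentially:
  Job 1: processing = 2, completes at 2
  Job 2: processing = 7, completes at 9
  Job 3: processing = 7, completes at 16
  Job 4: processing = 12, completes at 28
  Job 5: processing = 14, completes at 42
  Job 6: processing = 20, completes at 62
Sum of completion times = 159
Average completion time = 159/6 = 26.5

26.5


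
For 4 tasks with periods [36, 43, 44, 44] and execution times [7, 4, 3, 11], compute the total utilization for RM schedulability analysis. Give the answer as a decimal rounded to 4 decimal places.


Compute individual utilizations (exact fractions):
  Task 1: C/T = 7/36 (approx. 0.1944)
  Task 2: C/T = 4/43 (approx. 0.093)
  Task 3: C/T = 3/44 (approx. 0.0682)
  Task 4: C/T = 11/44 = 1/4 (approx. 0.25)
Total utilization U = 7/36 + 4/43 + 3/44 + 1/4 = 10313/17028
Rounded to 4 decimal places: U = 0.6056
RM (Liu & Layland) bound for 4 tasks = 0.756828; compare with U = 10313/17028 (approx. 0.605650)
U <= bound, so schedulable by RM sufficient condition.

0.6056


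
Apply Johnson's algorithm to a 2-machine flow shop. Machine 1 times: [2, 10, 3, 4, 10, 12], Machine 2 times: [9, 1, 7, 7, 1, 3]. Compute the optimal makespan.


Apply Johnson's rule:
  Group 1 (a <= b): [(1, 2, 9), (3, 3, 7), (4, 4, 7)]
  Group 2 (a > b): [(6, 12, 3), (2, 10, 1), (5, 10, 1)]
Optimal job order: [1, 3, 4, 6, 2, 5]
Schedule:
  Job 1: M1 done at 2, M2 done at 11
  Job 3: M1 done at 5, M2 done at 18
  Job 4: M1 done at 9, M2 done at 25
  Job 6: M1 done at 21, M2 done at 28
  Job 2: M1 done at 31, M2 done at 32
  Job 5: M1 done at 41, M2 done at 42
Makespan = 42

42


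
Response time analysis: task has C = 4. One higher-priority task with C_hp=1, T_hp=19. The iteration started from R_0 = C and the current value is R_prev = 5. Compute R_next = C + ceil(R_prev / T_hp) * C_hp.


R_next = C + ceil(R_prev / T_hp) * C_hp
ceil(5 / 19) = ceil(0.2632) = 1
Interference = 1 * 1 = 1
R_next = 4 + 1 = 5
R_next = R_prev, so the iteration has converged (response time = 5).

5


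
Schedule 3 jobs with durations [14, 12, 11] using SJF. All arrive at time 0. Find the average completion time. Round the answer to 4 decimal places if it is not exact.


SJF order (ascending): [11, 12, 14]
Completion times:
  Job 1: burst=11, C=11
  Job 2: burst=12, C=23
  Job 3: burst=14, C=37
Average completion = 71/3 = 23.6667

23.6667


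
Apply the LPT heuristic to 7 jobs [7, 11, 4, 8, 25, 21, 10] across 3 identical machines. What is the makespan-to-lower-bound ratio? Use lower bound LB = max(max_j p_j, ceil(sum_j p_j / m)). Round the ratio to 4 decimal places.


LPT order: [25, 21, 11, 10, 8, 7, 4]
Machine loads after assignment: [29, 29, 28]
LPT makespan = 29
Lower bound = max(max_job, ceil(total/3)) = max(25, 29) = 29
Ratio = 29 / 29 = 1.0

1.0


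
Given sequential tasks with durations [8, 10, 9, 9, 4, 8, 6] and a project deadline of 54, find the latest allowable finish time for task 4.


LF(activity 4) = deadline - sum of successor durations
Successors: activities 5 through 7 with durations [4, 8, 6]
Sum of successor durations = 18
LF = 54 - 18 = 36

36


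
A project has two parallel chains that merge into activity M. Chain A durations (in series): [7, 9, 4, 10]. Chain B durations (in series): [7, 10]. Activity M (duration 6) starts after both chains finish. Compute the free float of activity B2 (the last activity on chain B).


ES(B2) = sum of predecessors on chain B = 7
EF(B2) = ES + duration = 7 + 10 = 17
Successor of B2 is M. ES(M) = max(sum(A), sum(B)) = max(30, 17) = 30
Free float = ES(successor) - EF(current) = 30 - 17 = 13

13


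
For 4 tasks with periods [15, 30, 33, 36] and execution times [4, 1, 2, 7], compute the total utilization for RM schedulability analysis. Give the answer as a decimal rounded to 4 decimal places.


Compute individual utilizations (exact fractions):
  Task 1: C/T = 4/15 (approx. 0.2667)
  Task 2: C/T = 1/30 (approx. 0.0333)
  Task 3: C/T = 2/33 (approx. 0.0606)
  Task 4: C/T = 7/36 (approx. 0.1944)
Total utilization U = 4/15 + 1/30 + 2/33 + 7/36 = 1099/1980
Rounded to 4 decimal places: U = 0.5551
RM (Liu & Layland) bound for 4 tasks = 0.756828; compare with U = 1099/1980 (approx. 0.555051)
U <= bound, so schedulable by RM sufficient condition.

0.5551


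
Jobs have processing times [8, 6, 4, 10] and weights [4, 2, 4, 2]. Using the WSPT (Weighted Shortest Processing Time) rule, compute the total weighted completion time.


Compute p/w ratios and sort ascending (WSPT): [(4, 4), (8, 4), (6, 2), (10, 2)]
Compute weighted completion times:
  Job (p=4,w=4): C=4, w*C=4*4=16
  Job (p=8,w=4): C=12, w*C=4*12=48
  Job (p=6,w=2): C=18, w*C=2*18=36
  Job (p=10,w=2): C=28, w*C=2*28=56
Total weighted completion time = 156

156


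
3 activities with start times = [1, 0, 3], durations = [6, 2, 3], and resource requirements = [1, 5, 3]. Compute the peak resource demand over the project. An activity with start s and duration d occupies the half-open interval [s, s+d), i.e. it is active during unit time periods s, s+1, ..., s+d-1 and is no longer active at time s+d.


Each activity i is active on [start_i, start_i + duration_i).
Compute total resource usage per time slot:
  t=0: active resources = [5], total = 5
  t=1: active resources = [1, 5], total = 6
  t=2: active resources = [1], total = 1
  t=3: active resources = [1, 3], total = 4
  t=4: active resources = [1, 3], total = 4
  t=5: active resources = [1, 3], total = 4
  t=6: active resources = [1], total = 1
Peak resource demand = 6

6


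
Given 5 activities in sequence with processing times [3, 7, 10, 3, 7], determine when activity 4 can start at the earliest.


Activity 4 starts after activities 1 through 3 complete.
Predecessor durations: [3, 7, 10]
ES = 3 + 7 + 10 = 20

20


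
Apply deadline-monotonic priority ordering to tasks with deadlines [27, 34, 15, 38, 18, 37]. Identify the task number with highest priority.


Sort tasks by relative deadline (ascending):
  Task 3: deadline = 15
  Task 5: deadline = 18
  Task 1: deadline = 27
  Task 2: deadline = 34
  Task 6: deadline = 37
  Task 4: deadline = 38
Priority order (highest first): [3, 5, 1, 2, 6, 4]
Highest priority task = 3

3


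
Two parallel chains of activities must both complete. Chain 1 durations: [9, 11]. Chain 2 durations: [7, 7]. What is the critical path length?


Path A total = 9 + 11 = 20
Path B total = 7 + 7 = 14
Critical path = longest path = max(20, 14) = 20

20


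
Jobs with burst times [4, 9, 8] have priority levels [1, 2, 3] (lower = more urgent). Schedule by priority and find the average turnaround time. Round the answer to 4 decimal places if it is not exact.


Sort by priority (ascending = highest first):
Order: [(1, 4), (2, 9), (3, 8)]
Completion times:
  Priority 1, burst=4, C=4
  Priority 2, burst=9, C=13
  Priority 3, burst=8, C=21
Average turnaround = 38/3 = 12.6667

12.6667


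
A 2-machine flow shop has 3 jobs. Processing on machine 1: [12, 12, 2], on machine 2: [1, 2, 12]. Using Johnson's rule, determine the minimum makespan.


Apply Johnson's rule:
  Group 1 (a <= b): [(3, 2, 12)]
  Group 2 (a > b): [(2, 12, 2), (1, 12, 1)]
Optimal job order: [3, 2, 1]
Schedule:
  Job 3: M1 done at 2, M2 done at 14
  Job 2: M1 done at 14, M2 done at 16
  Job 1: M1 done at 26, M2 done at 27
Makespan = 27

27


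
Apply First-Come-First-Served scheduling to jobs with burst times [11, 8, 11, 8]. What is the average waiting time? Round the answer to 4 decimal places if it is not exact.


FCFS order (as given): [11, 8, 11, 8]
Waiting times:
  Job 1: wait = 0
  Job 2: wait = 11
  Job 3: wait = 19
  Job 4: wait = 30
Sum of waiting times = 60
Average waiting time = 60/4 = 15.0

15.0


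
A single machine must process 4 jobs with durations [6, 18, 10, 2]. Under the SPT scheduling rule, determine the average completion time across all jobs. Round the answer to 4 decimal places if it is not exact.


Sort jobs by processing time (SPT order): [2, 6, 10, 18]
Compute completion times sequentially:
  Job 1: processing = 2, completes at 2
  Job 2: processing = 6, completes at 8
  Job 3: processing = 10, completes at 18
  Job 4: processing = 18, completes at 36
Sum of completion times = 64
Average completion time = 64/4 = 16.0

16.0


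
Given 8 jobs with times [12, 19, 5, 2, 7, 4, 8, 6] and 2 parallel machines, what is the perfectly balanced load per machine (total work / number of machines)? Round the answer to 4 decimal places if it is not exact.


Total processing time = 12 + 19 + 5 + 2 + 7 + 4 + 8 + 6 = 63
Number of machines = 2
Ideal balanced load = 63 / 2 = 31.5

31.5


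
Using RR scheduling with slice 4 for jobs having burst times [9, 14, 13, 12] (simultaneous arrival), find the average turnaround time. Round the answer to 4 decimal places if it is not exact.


Time quantum = 4
Execution trace:
  J1 runs 4 units, time = 4
  J2 runs 4 units, time = 8
  J3 runs 4 units, time = 12
  J4 runs 4 units, time = 16
  J1 runs 4 units, time = 20
  J2 runs 4 units, time = 24
  J3 runs 4 units, time = 28
  J4 runs 4 units, time = 32
  J1 runs 1 units, time = 33
  J2 runs 4 units, time = 37
  J3 runs 4 units, time = 41
  J4 runs 4 units, time = 45
  J2 runs 2 units, time = 47
  J3 runs 1 units, time = 48
Finish times: [33, 47, 48, 45]
Average turnaround = 173/4 = 43.25

43.25


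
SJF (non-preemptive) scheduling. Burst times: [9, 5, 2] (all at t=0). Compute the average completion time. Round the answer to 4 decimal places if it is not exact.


SJF order (ascending): [2, 5, 9]
Completion times:
  Job 1: burst=2, C=2
  Job 2: burst=5, C=7
  Job 3: burst=9, C=16
Average completion = 25/3 = 8.3333

8.3333


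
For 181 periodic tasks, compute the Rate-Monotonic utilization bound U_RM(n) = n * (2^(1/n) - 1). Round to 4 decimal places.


Compute 2^(1/181) = 1.0038368845
Subtract 1: 1.0038368845 - 1 = 0.0038368845
Multiply by n: 181 * 0.0038368845 = 0.6944760945
Round to 4 dp: 0.6945

0.6945


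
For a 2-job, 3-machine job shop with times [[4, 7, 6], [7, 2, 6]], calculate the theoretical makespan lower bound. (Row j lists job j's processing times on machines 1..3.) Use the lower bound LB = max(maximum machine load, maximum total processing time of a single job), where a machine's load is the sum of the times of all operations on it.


Machine loads:
  Machine 1: 4 + 7 = 11
  Machine 2: 7 + 2 = 9
  Machine 3: 6 + 6 = 12
Max machine load = 12
Job totals:
  Job 1: 17
  Job 2: 15
Max job total = 17
Lower bound = max(12, 17) = 17

17


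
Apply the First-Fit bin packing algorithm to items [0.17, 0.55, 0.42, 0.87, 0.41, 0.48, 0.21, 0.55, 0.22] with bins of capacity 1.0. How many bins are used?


Place items sequentially using First-Fit:
  Item 0.17 -> new Bin 1
  Item 0.55 -> Bin 1 (now 0.72)
  Item 0.42 -> new Bin 2
  Item 0.87 -> new Bin 3
  Item 0.41 -> Bin 2 (now 0.83)
  Item 0.48 -> new Bin 4
  Item 0.21 -> Bin 1 (now 0.93)
  Item 0.55 -> new Bin 5
  Item 0.22 -> Bin 4 (now 0.7)
Total bins used = 5

5


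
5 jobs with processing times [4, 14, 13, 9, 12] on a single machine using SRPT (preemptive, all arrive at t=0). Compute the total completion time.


Since all jobs arrive at t=0, SRPT equals SPT ordering.
SPT order: [4, 9, 12, 13, 14]
Completion times:
  Job 1: p=4, C=4
  Job 2: p=9, C=13
  Job 3: p=12, C=25
  Job 4: p=13, C=38
  Job 5: p=14, C=52
Total completion time = 4 + 13 + 25 + 38 + 52 = 132

132


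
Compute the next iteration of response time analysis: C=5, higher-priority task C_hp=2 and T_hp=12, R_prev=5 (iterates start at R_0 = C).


R_next = C + ceil(R_prev / T_hp) * C_hp
ceil(5 / 12) = ceil(0.4167) = 1
Interference = 1 * 2 = 2
R_next = 5 + 2 = 7

7


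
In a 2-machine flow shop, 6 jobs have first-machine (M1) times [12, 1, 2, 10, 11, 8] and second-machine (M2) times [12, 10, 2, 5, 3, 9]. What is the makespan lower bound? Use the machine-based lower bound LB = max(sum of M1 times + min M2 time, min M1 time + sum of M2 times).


LB1 = sum(M1 times) + min(M2 times) = 44 + 2 = 46
LB2 = min(M1 times) + sum(M2 times) = 1 + 41 = 42
Lower bound = max(LB1, LB2) = max(46, 42) = 46

46


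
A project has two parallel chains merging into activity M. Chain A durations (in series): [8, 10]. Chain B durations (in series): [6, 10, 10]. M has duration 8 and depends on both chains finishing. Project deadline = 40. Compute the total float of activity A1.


Forward pass: ES(A1) = sum of predecessors on chain A = 0
EF = ES + duration = 0 + 8 = 8
Backward pass: LF(M) = deadline = 40; LS(M) = 40 - 8 = 32
LF(A1) = LS(M) - sum(successors on chain A) = 32 - 10 = 22
LS = LF - duration = 22 - 8 = 14
Total float = LS - ES = 14 - 0 = 14

14


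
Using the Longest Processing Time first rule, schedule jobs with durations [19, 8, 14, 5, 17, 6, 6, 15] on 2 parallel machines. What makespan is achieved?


Sort jobs in decreasing order (LPT): [19, 17, 15, 14, 8, 6, 6, 5]
Assign each job to the least loaded machine:
  Machine 1: jobs [19, 14, 6, 6], load = 45
  Machine 2: jobs [17, 15, 8, 5], load = 45
Makespan = max load = 45

45


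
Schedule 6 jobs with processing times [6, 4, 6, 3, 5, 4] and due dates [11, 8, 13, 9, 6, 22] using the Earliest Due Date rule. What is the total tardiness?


Sort by due date (EDD order): [(5, 6), (4, 8), (3, 9), (6, 11), (6, 13), (4, 22)]
Compute completion times and tardiness:
  Job 1: p=5, d=6, C=5, tardiness=max(0,5-6)=0
  Job 2: p=4, d=8, C=9, tardiness=max(0,9-8)=1
  Job 3: p=3, d=9, C=12, tardiness=max(0,12-9)=3
  Job 4: p=6, d=11, C=18, tardiness=max(0,18-11)=7
  Job 5: p=6, d=13, C=24, tardiness=max(0,24-13)=11
  Job 6: p=4, d=22, C=28, tardiness=max(0,28-22)=6
Total tardiness = 28

28


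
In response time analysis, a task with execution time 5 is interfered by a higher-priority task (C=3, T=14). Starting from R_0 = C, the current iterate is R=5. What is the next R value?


R_next = C + ceil(R_prev / T_hp) * C_hp
ceil(5 / 14) = ceil(0.3571) = 1
Interference = 1 * 3 = 3
R_next = 5 + 3 = 8

8


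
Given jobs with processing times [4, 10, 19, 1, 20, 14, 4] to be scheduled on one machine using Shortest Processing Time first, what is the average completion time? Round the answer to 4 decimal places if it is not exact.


Sort jobs by processing time (SPT order): [1, 4, 4, 10, 14, 19, 20]
Compute completion times sequentially:
  Job 1: processing = 1, completes at 1
  Job 2: processing = 4, completes at 5
  Job 3: processing = 4, completes at 9
  Job 4: processing = 10, completes at 19
  Job 5: processing = 14, completes at 33
  Job 6: processing = 19, completes at 52
  Job 7: processing = 20, completes at 72
Sum of completion times = 191
Average completion time = 191/7 = 27.2857

27.2857


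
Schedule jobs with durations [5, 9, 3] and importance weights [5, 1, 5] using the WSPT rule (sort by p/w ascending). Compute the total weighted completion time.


Compute p/w ratios and sort ascending (WSPT): [(3, 5), (5, 5), (9, 1)]
Compute weighted completion times:
  Job (p=3,w=5): C=3, w*C=5*3=15
  Job (p=5,w=5): C=8, w*C=5*8=40
  Job (p=9,w=1): C=17, w*C=1*17=17
Total weighted completion time = 72

72


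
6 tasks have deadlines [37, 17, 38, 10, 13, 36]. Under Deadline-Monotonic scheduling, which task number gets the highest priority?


Sort tasks by relative deadline (ascending):
  Task 4: deadline = 10
  Task 5: deadline = 13
  Task 2: deadline = 17
  Task 6: deadline = 36
  Task 1: deadline = 37
  Task 3: deadline = 38
Priority order (highest first): [4, 5, 2, 6, 1, 3]
Highest priority task = 4

4


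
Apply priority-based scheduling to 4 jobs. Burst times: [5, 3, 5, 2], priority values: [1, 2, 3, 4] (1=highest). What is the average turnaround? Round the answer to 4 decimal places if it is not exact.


Sort by priority (ascending = highest first):
Order: [(1, 5), (2, 3), (3, 5), (4, 2)]
Completion times:
  Priority 1, burst=5, C=5
  Priority 2, burst=3, C=8
  Priority 3, burst=5, C=13
  Priority 4, burst=2, C=15
Average turnaround = 41/4 = 10.25

10.25


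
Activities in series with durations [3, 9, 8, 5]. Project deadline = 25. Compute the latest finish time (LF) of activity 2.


LF(activity 2) = deadline - sum of successor durations
Successors: activities 3 through 4 with durations [8, 5]
Sum of successor durations = 13
LF = 25 - 13 = 12

12


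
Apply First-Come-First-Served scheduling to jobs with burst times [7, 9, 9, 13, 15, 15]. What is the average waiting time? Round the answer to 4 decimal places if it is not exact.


FCFS order (as given): [7, 9, 9, 13, 15, 15]
Waiting times:
  Job 1: wait = 0
  Job 2: wait = 7
  Job 3: wait = 16
  Job 4: wait = 25
  Job 5: wait = 38
  Job 6: wait = 53
Sum of waiting times = 139
Average waiting time = 139/6 = 23.1667

23.1667


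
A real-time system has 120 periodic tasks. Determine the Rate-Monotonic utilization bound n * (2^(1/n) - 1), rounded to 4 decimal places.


Compute 2^(1/120) = 1.0057929411
Subtract 1: 1.0057929411 - 1 = 0.0057929411
Multiply by n: 120 * 0.0057929411 = 0.6951529320
Round to 4 dp: 0.6952

0.6952


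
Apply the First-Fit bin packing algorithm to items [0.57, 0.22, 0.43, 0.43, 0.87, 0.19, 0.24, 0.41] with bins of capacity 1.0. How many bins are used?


Place items sequentially using First-Fit:
  Item 0.57 -> new Bin 1
  Item 0.22 -> Bin 1 (now 0.79)
  Item 0.43 -> new Bin 2
  Item 0.43 -> Bin 2 (now 0.86)
  Item 0.87 -> new Bin 3
  Item 0.19 -> Bin 1 (now 0.98)
  Item 0.24 -> new Bin 4
  Item 0.41 -> Bin 4 (now 0.65)
Total bins used = 4

4


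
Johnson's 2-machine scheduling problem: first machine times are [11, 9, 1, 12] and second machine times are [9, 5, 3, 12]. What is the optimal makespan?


Apply Johnson's rule:
  Group 1 (a <= b): [(3, 1, 3), (4, 12, 12)]
  Group 2 (a > b): [(1, 11, 9), (2, 9, 5)]
Optimal job order: [3, 4, 1, 2]
Schedule:
  Job 3: M1 done at 1, M2 done at 4
  Job 4: M1 done at 13, M2 done at 25
  Job 1: M1 done at 24, M2 done at 34
  Job 2: M1 done at 33, M2 done at 39
Makespan = 39

39


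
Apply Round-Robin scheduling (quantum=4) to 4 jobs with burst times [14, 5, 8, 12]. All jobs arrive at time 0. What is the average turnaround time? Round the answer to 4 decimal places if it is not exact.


Time quantum = 4
Execution trace:
  J1 runs 4 units, time = 4
  J2 runs 4 units, time = 8
  J3 runs 4 units, time = 12
  J4 runs 4 units, time = 16
  J1 runs 4 units, time = 20
  J2 runs 1 units, time = 21
  J3 runs 4 units, time = 25
  J4 runs 4 units, time = 29
  J1 runs 4 units, time = 33
  J4 runs 4 units, time = 37
  J1 runs 2 units, time = 39
Finish times: [39, 21, 25, 37]
Average turnaround = 122/4 = 30.5

30.5


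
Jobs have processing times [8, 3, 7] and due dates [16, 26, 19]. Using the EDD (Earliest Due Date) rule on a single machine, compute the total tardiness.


Sort by due date (EDD order): [(8, 16), (7, 19), (3, 26)]
Compute completion times and tardiness:
  Job 1: p=8, d=16, C=8, tardiness=max(0,8-16)=0
  Job 2: p=7, d=19, C=15, tardiness=max(0,15-19)=0
  Job 3: p=3, d=26, C=18, tardiness=max(0,18-26)=0
Total tardiness = 0

0
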